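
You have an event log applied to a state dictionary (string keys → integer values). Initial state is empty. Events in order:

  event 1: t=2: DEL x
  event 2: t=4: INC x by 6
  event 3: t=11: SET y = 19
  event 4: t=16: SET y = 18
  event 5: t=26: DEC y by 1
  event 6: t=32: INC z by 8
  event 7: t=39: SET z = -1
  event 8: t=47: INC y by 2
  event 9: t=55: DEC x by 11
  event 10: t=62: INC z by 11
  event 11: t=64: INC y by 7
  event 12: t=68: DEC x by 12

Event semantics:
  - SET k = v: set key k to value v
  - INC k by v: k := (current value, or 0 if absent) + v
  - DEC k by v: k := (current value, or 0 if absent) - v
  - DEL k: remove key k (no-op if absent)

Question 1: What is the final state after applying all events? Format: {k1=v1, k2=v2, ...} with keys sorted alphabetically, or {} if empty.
  after event 1 (t=2: DEL x): {}
  after event 2 (t=4: INC x by 6): {x=6}
  after event 3 (t=11: SET y = 19): {x=6, y=19}
  after event 4 (t=16: SET y = 18): {x=6, y=18}
  after event 5 (t=26: DEC y by 1): {x=6, y=17}
  after event 6 (t=32: INC z by 8): {x=6, y=17, z=8}
  after event 7 (t=39: SET z = -1): {x=6, y=17, z=-1}
  after event 8 (t=47: INC y by 2): {x=6, y=19, z=-1}
  after event 9 (t=55: DEC x by 11): {x=-5, y=19, z=-1}
  after event 10 (t=62: INC z by 11): {x=-5, y=19, z=10}
  after event 11 (t=64: INC y by 7): {x=-5, y=26, z=10}
  after event 12 (t=68: DEC x by 12): {x=-17, y=26, z=10}

Answer: {x=-17, y=26, z=10}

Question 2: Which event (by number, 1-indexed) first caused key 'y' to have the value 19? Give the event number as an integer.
Answer: 3

Derivation:
Looking for first event where y becomes 19:
  event 3: y (absent) -> 19  <-- first match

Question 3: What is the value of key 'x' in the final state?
Track key 'x' through all 12 events:
  event 1 (t=2: DEL x): x (absent) -> (absent)
  event 2 (t=4: INC x by 6): x (absent) -> 6
  event 3 (t=11: SET y = 19): x unchanged
  event 4 (t=16: SET y = 18): x unchanged
  event 5 (t=26: DEC y by 1): x unchanged
  event 6 (t=32: INC z by 8): x unchanged
  event 7 (t=39: SET z = -1): x unchanged
  event 8 (t=47: INC y by 2): x unchanged
  event 9 (t=55: DEC x by 11): x 6 -> -5
  event 10 (t=62: INC z by 11): x unchanged
  event 11 (t=64: INC y by 7): x unchanged
  event 12 (t=68: DEC x by 12): x -5 -> -17
Final: x = -17

Answer: -17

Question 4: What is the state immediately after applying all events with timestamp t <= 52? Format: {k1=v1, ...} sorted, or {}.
Apply events with t <= 52 (8 events):
  after event 1 (t=2: DEL x): {}
  after event 2 (t=4: INC x by 6): {x=6}
  after event 3 (t=11: SET y = 19): {x=6, y=19}
  after event 4 (t=16: SET y = 18): {x=6, y=18}
  after event 5 (t=26: DEC y by 1): {x=6, y=17}
  after event 6 (t=32: INC z by 8): {x=6, y=17, z=8}
  after event 7 (t=39: SET z = -1): {x=6, y=17, z=-1}
  after event 8 (t=47: INC y by 2): {x=6, y=19, z=-1}

Answer: {x=6, y=19, z=-1}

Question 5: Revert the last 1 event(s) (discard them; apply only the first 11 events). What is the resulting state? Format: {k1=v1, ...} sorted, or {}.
Answer: {x=-5, y=26, z=10}

Derivation:
Keep first 11 events (discard last 1):
  after event 1 (t=2: DEL x): {}
  after event 2 (t=4: INC x by 6): {x=6}
  after event 3 (t=11: SET y = 19): {x=6, y=19}
  after event 4 (t=16: SET y = 18): {x=6, y=18}
  after event 5 (t=26: DEC y by 1): {x=6, y=17}
  after event 6 (t=32: INC z by 8): {x=6, y=17, z=8}
  after event 7 (t=39: SET z = -1): {x=6, y=17, z=-1}
  after event 8 (t=47: INC y by 2): {x=6, y=19, z=-1}
  after event 9 (t=55: DEC x by 11): {x=-5, y=19, z=-1}
  after event 10 (t=62: INC z by 11): {x=-5, y=19, z=10}
  after event 11 (t=64: INC y by 7): {x=-5, y=26, z=10}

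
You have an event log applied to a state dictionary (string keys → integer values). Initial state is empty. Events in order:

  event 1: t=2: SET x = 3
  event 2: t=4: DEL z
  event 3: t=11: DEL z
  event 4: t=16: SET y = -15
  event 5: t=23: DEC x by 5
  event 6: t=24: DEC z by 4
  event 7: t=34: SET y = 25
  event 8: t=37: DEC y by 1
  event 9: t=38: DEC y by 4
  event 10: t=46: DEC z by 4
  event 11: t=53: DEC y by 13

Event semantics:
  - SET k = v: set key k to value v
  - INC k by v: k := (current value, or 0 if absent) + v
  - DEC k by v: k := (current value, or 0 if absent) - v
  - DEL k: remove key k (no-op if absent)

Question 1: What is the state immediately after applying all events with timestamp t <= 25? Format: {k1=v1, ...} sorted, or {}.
Answer: {x=-2, y=-15, z=-4}

Derivation:
Apply events with t <= 25 (6 events):
  after event 1 (t=2: SET x = 3): {x=3}
  after event 2 (t=4: DEL z): {x=3}
  after event 3 (t=11: DEL z): {x=3}
  after event 4 (t=16: SET y = -15): {x=3, y=-15}
  after event 5 (t=23: DEC x by 5): {x=-2, y=-15}
  after event 6 (t=24: DEC z by 4): {x=-2, y=-15, z=-4}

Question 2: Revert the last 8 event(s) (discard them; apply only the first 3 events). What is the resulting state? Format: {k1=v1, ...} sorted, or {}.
Answer: {x=3}

Derivation:
Keep first 3 events (discard last 8):
  after event 1 (t=2: SET x = 3): {x=3}
  after event 2 (t=4: DEL z): {x=3}
  after event 3 (t=11: DEL z): {x=3}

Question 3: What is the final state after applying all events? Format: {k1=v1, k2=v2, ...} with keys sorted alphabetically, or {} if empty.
  after event 1 (t=2: SET x = 3): {x=3}
  after event 2 (t=4: DEL z): {x=3}
  after event 3 (t=11: DEL z): {x=3}
  after event 4 (t=16: SET y = -15): {x=3, y=-15}
  after event 5 (t=23: DEC x by 5): {x=-2, y=-15}
  after event 6 (t=24: DEC z by 4): {x=-2, y=-15, z=-4}
  after event 7 (t=34: SET y = 25): {x=-2, y=25, z=-4}
  after event 8 (t=37: DEC y by 1): {x=-2, y=24, z=-4}
  after event 9 (t=38: DEC y by 4): {x=-2, y=20, z=-4}
  after event 10 (t=46: DEC z by 4): {x=-2, y=20, z=-8}
  after event 11 (t=53: DEC y by 13): {x=-2, y=7, z=-8}

Answer: {x=-2, y=7, z=-8}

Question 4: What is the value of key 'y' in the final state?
Answer: 7

Derivation:
Track key 'y' through all 11 events:
  event 1 (t=2: SET x = 3): y unchanged
  event 2 (t=4: DEL z): y unchanged
  event 3 (t=11: DEL z): y unchanged
  event 4 (t=16: SET y = -15): y (absent) -> -15
  event 5 (t=23: DEC x by 5): y unchanged
  event 6 (t=24: DEC z by 4): y unchanged
  event 7 (t=34: SET y = 25): y -15 -> 25
  event 8 (t=37: DEC y by 1): y 25 -> 24
  event 9 (t=38: DEC y by 4): y 24 -> 20
  event 10 (t=46: DEC z by 4): y unchanged
  event 11 (t=53: DEC y by 13): y 20 -> 7
Final: y = 7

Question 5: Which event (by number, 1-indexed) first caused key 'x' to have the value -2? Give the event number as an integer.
Answer: 5

Derivation:
Looking for first event where x becomes -2:
  event 1: x = 3
  event 2: x = 3
  event 3: x = 3
  event 4: x = 3
  event 5: x 3 -> -2  <-- first match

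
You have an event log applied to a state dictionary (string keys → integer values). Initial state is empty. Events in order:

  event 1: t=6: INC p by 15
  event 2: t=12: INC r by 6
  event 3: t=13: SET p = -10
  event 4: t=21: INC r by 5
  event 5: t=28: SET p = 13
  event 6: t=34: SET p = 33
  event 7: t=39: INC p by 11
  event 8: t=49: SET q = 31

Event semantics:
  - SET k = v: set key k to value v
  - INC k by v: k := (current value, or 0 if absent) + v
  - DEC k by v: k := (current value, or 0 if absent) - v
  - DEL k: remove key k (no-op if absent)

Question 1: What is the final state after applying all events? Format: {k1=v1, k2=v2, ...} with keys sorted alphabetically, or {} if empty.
  after event 1 (t=6: INC p by 15): {p=15}
  after event 2 (t=12: INC r by 6): {p=15, r=6}
  after event 3 (t=13: SET p = -10): {p=-10, r=6}
  after event 4 (t=21: INC r by 5): {p=-10, r=11}
  after event 5 (t=28: SET p = 13): {p=13, r=11}
  after event 6 (t=34: SET p = 33): {p=33, r=11}
  after event 7 (t=39: INC p by 11): {p=44, r=11}
  after event 8 (t=49: SET q = 31): {p=44, q=31, r=11}

Answer: {p=44, q=31, r=11}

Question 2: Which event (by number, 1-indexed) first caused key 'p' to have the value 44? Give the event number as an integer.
Answer: 7

Derivation:
Looking for first event where p becomes 44:
  event 1: p = 15
  event 2: p = 15
  event 3: p = -10
  event 4: p = -10
  event 5: p = 13
  event 6: p = 33
  event 7: p 33 -> 44  <-- first match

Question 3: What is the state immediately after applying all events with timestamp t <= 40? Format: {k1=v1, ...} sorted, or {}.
Apply events with t <= 40 (7 events):
  after event 1 (t=6: INC p by 15): {p=15}
  after event 2 (t=12: INC r by 6): {p=15, r=6}
  after event 3 (t=13: SET p = -10): {p=-10, r=6}
  after event 4 (t=21: INC r by 5): {p=-10, r=11}
  after event 5 (t=28: SET p = 13): {p=13, r=11}
  after event 6 (t=34: SET p = 33): {p=33, r=11}
  after event 7 (t=39: INC p by 11): {p=44, r=11}

Answer: {p=44, r=11}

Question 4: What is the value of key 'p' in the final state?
Track key 'p' through all 8 events:
  event 1 (t=6: INC p by 15): p (absent) -> 15
  event 2 (t=12: INC r by 6): p unchanged
  event 3 (t=13: SET p = -10): p 15 -> -10
  event 4 (t=21: INC r by 5): p unchanged
  event 5 (t=28: SET p = 13): p -10 -> 13
  event 6 (t=34: SET p = 33): p 13 -> 33
  event 7 (t=39: INC p by 11): p 33 -> 44
  event 8 (t=49: SET q = 31): p unchanged
Final: p = 44

Answer: 44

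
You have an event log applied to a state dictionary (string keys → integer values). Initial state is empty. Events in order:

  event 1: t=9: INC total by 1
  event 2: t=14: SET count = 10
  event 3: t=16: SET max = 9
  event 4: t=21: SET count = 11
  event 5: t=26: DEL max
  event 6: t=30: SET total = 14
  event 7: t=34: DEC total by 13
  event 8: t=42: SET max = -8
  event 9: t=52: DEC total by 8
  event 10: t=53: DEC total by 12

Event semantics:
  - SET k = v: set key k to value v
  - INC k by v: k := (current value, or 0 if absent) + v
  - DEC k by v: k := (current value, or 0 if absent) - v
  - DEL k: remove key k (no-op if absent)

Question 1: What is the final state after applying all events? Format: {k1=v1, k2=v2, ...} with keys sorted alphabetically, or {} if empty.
Answer: {count=11, max=-8, total=-19}

Derivation:
  after event 1 (t=9: INC total by 1): {total=1}
  after event 2 (t=14: SET count = 10): {count=10, total=1}
  after event 3 (t=16: SET max = 9): {count=10, max=9, total=1}
  after event 4 (t=21: SET count = 11): {count=11, max=9, total=1}
  after event 5 (t=26: DEL max): {count=11, total=1}
  after event 6 (t=30: SET total = 14): {count=11, total=14}
  after event 7 (t=34: DEC total by 13): {count=11, total=1}
  after event 8 (t=42: SET max = -8): {count=11, max=-8, total=1}
  after event 9 (t=52: DEC total by 8): {count=11, max=-8, total=-7}
  after event 10 (t=53: DEC total by 12): {count=11, max=-8, total=-19}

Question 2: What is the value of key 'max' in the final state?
Answer: -8

Derivation:
Track key 'max' through all 10 events:
  event 1 (t=9: INC total by 1): max unchanged
  event 2 (t=14: SET count = 10): max unchanged
  event 3 (t=16: SET max = 9): max (absent) -> 9
  event 4 (t=21: SET count = 11): max unchanged
  event 5 (t=26: DEL max): max 9 -> (absent)
  event 6 (t=30: SET total = 14): max unchanged
  event 7 (t=34: DEC total by 13): max unchanged
  event 8 (t=42: SET max = -8): max (absent) -> -8
  event 9 (t=52: DEC total by 8): max unchanged
  event 10 (t=53: DEC total by 12): max unchanged
Final: max = -8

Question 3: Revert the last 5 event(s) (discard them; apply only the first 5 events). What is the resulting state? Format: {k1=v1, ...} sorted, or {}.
Keep first 5 events (discard last 5):
  after event 1 (t=9: INC total by 1): {total=1}
  after event 2 (t=14: SET count = 10): {count=10, total=1}
  after event 3 (t=16: SET max = 9): {count=10, max=9, total=1}
  after event 4 (t=21: SET count = 11): {count=11, max=9, total=1}
  after event 5 (t=26: DEL max): {count=11, total=1}

Answer: {count=11, total=1}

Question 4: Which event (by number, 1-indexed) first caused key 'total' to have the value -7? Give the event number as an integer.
Looking for first event where total becomes -7:
  event 1: total = 1
  event 2: total = 1
  event 3: total = 1
  event 4: total = 1
  event 5: total = 1
  event 6: total = 14
  event 7: total = 1
  event 8: total = 1
  event 9: total 1 -> -7  <-- first match

Answer: 9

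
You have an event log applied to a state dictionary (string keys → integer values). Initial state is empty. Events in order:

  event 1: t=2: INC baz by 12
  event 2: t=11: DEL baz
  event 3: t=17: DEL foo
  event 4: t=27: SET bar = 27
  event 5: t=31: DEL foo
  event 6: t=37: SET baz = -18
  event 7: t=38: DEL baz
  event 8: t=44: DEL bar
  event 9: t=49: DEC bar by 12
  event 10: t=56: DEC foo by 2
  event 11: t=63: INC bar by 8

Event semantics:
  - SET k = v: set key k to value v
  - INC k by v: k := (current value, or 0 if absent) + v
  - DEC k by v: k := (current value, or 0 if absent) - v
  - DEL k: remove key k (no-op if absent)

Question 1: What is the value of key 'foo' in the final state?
Answer: -2

Derivation:
Track key 'foo' through all 11 events:
  event 1 (t=2: INC baz by 12): foo unchanged
  event 2 (t=11: DEL baz): foo unchanged
  event 3 (t=17: DEL foo): foo (absent) -> (absent)
  event 4 (t=27: SET bar = 27): foo unchanged
  event 5 (t=31: DEL foo): foo (absent) -> (absent)
  event 6 (t=37: SET baz = -18): foo unchanged
  event 7 (t=38: DEL baz): foo unchanged
  event 8 (t=44: DEL bar): foo unchanged
  event 9 (t=49: DEC bar by 12): foo unchanged
  event 10 (t=56: DEC foo by 2): foo (absent) -> -2
  event 11 (t=63: INC bar by 8): foo unchanged
Final: foo = -2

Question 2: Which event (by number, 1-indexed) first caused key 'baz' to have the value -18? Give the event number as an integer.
Answer: 6

Derivation:
Looking for first event where baz becomes -18:
  event 1: baz = 12
  event 2: baz = (absent)
  event 6: baz (absent) -> -18  <-- first match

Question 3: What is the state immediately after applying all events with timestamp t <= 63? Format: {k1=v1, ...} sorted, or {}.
Apply events with t <= 63 (11 events):
  after event 1 (t=2: INC baz by 12): {baz=12}
  after event 2 (t=11: DEL baz): {}
  after event 3 (t=17: DEL foo): {}
  after event 4 (t=27: SET bar = 27): {bar=27}
  after event 5 (t=31: DEL foo): {bar=27}
  after event 6 (t=37: SET baz = -18): {bar=27, baz=-18}
  after event 7 (t=38: DEL baz): {bar=27}
  after event 8 (t=44: DEL bar): {}
  after event 9 (t=49: DEC bar by 12): {bar=-12}
  after event 10 (t=56: DEC foo by 2): {bar=-12, foo=-2}
  after event 11 (t=63: INC bar by 8): {bar=-4, foo=-2}

Answer: {bar=-4, foo=-2}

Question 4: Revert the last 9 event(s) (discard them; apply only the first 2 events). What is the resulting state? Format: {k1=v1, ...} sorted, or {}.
Answer: {}

Derivation:
Keep first 2 events (discard last 9):
  after event 1 (t=2: INC baz by 12): {baz=12}
  after event 2 (t=11: DEL baz): {}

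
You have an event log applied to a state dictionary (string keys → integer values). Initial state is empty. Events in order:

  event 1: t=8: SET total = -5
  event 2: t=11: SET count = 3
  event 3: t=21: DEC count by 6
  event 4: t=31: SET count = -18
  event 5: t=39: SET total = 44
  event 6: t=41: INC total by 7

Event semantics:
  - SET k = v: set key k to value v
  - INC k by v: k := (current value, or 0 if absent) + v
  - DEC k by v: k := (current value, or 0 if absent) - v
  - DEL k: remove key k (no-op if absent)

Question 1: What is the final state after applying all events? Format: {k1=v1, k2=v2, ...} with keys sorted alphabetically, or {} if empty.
  after event 1 (t=8: SET total = -5): {total=-5}
  after event 2 (t=11: SET count = 3): {count=3, total=-5}
  after event 3 (t=21: DEC count by 6): {count=-3, total=-5}
  after event 4 (t=31: SET count = -18): {count=-18, total=-5}
  after event 5 (t=39: SET total = 44): {count=-18, total=44}
  after event 6 (t=41: INC total by 7): {count=-18, total=51}

Answer: {count=-18, total=51}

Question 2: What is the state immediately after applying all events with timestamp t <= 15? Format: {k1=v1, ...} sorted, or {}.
Answer: {count=3, total=-5}

Derivation:
Apply events with t <= 15 (2 events):
  after event 1 (t=8: SET total = -5): {total=-5}
  after event 2 (t=11: SET count = 3): {count=3, total=-5}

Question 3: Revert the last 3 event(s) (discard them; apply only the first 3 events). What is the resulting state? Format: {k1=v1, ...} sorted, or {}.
Answer: {count=-3, total=-5}

Derivation:
Keep first 3 events (discard last 3):
  after event 1 (t=8: SET total = -5): {total=-5}
  after event 2 (t=11: SET count = 3): {count=3, total=-5}
  after event 3 (t=21: DEC count by 6): {count=-3, total=-5}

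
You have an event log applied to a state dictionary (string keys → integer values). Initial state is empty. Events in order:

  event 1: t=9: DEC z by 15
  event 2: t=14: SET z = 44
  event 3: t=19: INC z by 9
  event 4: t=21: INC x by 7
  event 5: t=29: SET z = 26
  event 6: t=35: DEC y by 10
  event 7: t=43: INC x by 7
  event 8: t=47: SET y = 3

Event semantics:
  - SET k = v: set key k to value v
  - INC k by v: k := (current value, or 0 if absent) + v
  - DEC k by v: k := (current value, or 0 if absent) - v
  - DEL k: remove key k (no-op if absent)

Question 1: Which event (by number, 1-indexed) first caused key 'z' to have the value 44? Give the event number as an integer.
Answer: 2

Derivation:
Looking for first event where z becomes 44:
  event 1: z = -15
  event 2: z -15 -> 44  <-- first match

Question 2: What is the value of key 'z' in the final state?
Track key 'z' through all 8 events:
  event 1 (t=9: DEC z by 15): z (absent) -> -15
  event 2 (t=14: SET z = 44): z -15 -> 44
  event 3 (t=19: INC z by 9): z 44 -> 53
  event 4 (t=21: INC x by 7): z unchanged
  event 5 (t=29: SET z = 26): z 53 -> 26
  event 6 (t=35: DEC y by 10): z unchanged
  event 7 (t=43: INC x by 7): z unchanged
  event 8 (t=47: SET y = 3): z unchanged
Final: z = 26

Answer: 26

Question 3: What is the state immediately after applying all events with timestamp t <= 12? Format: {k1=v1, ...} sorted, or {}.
Apply events with t <= 12 (1 events):
  after event 1 (t=9: DEC z by 15): {z=-15}

Answer: {z=-15}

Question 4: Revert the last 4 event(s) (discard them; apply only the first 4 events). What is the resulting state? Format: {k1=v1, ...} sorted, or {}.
Keep first 4 events (discard last 4):
  after event 1 (t=9: DEC z by 15): {z=-15}
  after event 2 (t=14: SET z = 44): {z=44}
  after event 3 (t=19: INC z by 9): {z=53}
  after event 4 (t=21: INC x by 7): {x=7, z=53}

Answer: {x=7, z=53}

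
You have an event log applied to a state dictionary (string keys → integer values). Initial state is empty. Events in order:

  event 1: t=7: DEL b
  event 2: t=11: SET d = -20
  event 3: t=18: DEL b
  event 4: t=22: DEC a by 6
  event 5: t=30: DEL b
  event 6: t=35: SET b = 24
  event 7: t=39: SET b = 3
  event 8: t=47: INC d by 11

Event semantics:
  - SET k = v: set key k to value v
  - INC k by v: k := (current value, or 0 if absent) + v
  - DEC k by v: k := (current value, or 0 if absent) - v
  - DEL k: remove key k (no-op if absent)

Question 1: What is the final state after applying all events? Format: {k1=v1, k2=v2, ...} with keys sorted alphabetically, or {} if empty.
  after event 1 (t=7: DEL b): {}
  after event 2 (t=11: SET d = -20): {d=-20}
  after event 3 (t=18: DEL b): {d=-20}
  after event 4 (t=22: DEC a by 6): {a=-6, d=-20}
  after event 5 (t=30: DEL b): {a=-6, d=-20}
  after event 6 (t=35: SET b = 24): {a=-6, b=24, d=-20}
  after event 7 (t=39: SET b = 3): {a=-6, b=3, d=-20}
  after event 8 (t=47: INC d by 11): {a=-6, b=3, d=-9}

Answer: {a=-6, b=3, d=-9}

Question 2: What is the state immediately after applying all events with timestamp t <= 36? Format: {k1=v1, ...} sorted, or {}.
Answer: {a=-6, b=24, d=-20}

Derivation:
Apply events with t <= 36 (6 events):
  after event 1 (t=7: DEL b): {}
  after event 2 (t=11: SET d = -20): {d=-20}
  after event 3 (t=18: DEL b): {d=-20}
  after event 4 (t=22: DEC a by 6): {a=-6, d=-20}
  after event 5 (t=30: DEL b): {a=-6, d=-20}
  after event 6 (t=35: SET b = 24): {a=-6, b=24, d=-20}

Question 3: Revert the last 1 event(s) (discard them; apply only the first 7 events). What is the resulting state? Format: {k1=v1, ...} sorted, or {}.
Answer: {a=-6, b=3, d=-20}

Derivation:
Keep first 7 events (discard last 1):
  after event 1 (t=7: DEL b): {}
  after event 2 (t=11: SET d = -20): {d=-20}
  after event 3 (t=18: DEL b): {d=-20}
  after event 4 (t=22: DEC a by 6): {a=-6, d=-20}
  after event 5 (t=30: DEL b): {a=-6, d=-20}
  after event 6 (t=35: SET b = 24): {a=-6, b=24, d=-20}
  after event 7 (t=39: SET b = 3): {a=-6, b=3, d=-20}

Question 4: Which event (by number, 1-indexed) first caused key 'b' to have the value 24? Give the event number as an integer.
Looking for first event where b becomes 24:
  event 6: b (absent) -> 24  <-- first match

Answer: 6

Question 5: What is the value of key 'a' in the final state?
Track key 'a' through all 8 events:
  event 1 (t=7: DEL b): a unchanged
  event 2 (t=11: SET d = -20): a unchanged
  event 3 (t=18: DEL b): a unchanged
  event 4 (t=22: DEC a by 6): a (absent) -> -6
  event 5 (t=30: DEL b): a unchanged
  event 6 (t=35: SET b = 24): a unchanged
  event 7 (t=39: SET b = 3): a unchanged
  event 8 (t=47: INC d by 11): a unchanged
Final: a = -6

Answer: -6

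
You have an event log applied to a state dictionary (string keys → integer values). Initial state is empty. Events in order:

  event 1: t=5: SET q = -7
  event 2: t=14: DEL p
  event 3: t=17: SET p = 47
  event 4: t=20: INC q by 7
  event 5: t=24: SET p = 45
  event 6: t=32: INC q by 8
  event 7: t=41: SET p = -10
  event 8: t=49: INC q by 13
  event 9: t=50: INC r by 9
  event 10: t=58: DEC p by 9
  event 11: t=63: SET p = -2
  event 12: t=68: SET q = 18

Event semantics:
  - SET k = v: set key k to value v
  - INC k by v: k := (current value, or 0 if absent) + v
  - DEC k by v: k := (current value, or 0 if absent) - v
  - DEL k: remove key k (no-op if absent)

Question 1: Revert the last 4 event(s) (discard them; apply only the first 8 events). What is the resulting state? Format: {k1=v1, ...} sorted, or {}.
Keep first 8 events (discard last 4):
  after event 1 (t=5: SET q = -7): {q=-7}
  after event 2 (t=14: DEL p): {q=-7}
  after event 3 (t=17: SET p = 47): {p=47, q=-7}
  after event 4 (t=20: INC q by 7): {p=47, q=0}
  after event 5 (t=24: SET p = 45): {p=45, q=0}
  after event 6 (t=32: INC q by 8): {p=45, q=8}
  after event 7 (t=41: SET p = -10): {p=-10, q=8}
  after event 8 (t=49: INC q by 13): {p=-10, q=21}

Answer: {p=-10, q=21}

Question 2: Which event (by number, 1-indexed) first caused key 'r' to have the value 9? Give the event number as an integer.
Looking for first event where r becomes 9:
  event 9: r (absent) -> 9  <-- first match

Answer: 9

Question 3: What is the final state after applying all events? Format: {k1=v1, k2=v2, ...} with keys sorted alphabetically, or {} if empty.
Answer: {p=-2, q=18, r=9}

Derivation:
  after event 1 (t=5: SET q = -7): {q=-7}
  after event 2 (t=14: DEL p): {q=-7}
  after event 3 (t=17: SET p = 47): {p=47, q=-7}
  after event 4 (t=20: INC q by 7): {p=47, q=0}
  after event 5 (t=24: SET p = 45): {p=45, q=0}
  after event 6 (t=32: INC q by 8): {p=45, q=8}
  after event 7 (t=41: SET p = -10): {p=-10, q=8}
  after event 8 (t=49: INC q by 13): {p=-10, q=21}
  after event 9 (t=50: INC r by 9): {p=-10, q=21, r=9}
  after event 10 (t=58: DEC p by 9): {p=-19, q=21, r=9}
  after event 11 (t=63: SET p = -2): {p=-2, q=21, r=9}
  after event 12 (t=68: SET q = 18): {p=-2, q=18, r=9}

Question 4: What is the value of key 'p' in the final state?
Track key 'p' through all 12 events:
  event 1 (t=5: SET q = -7): p unchanged
  event 2 (t=14: DEL p): p (absent) -> (absent)
  event 3 (t=17: SET p = 47): p (absent) -> 47
  event 4 (t=20: INC q by 7): p unchanged
  event 5 (t=24: SET p = 45): p 47 -> 45
  event 6 (t=32: INC q by 8): p unchanged
  event 7 (t=41: SET p = -10): p 45 -> -10
  event 8 (t=49: INC q by 13): p unchanged
  event 9 (t=50: INC r by 9): p unchanged
  event 10 (t=58: DEC p by 9): p -10 -> -19
  event 11 (t=63: SET p = -2): p -19 -> -2
  event 12 (t=68: SET q = 18): p unchanged
Final: p = -2

Answer: -2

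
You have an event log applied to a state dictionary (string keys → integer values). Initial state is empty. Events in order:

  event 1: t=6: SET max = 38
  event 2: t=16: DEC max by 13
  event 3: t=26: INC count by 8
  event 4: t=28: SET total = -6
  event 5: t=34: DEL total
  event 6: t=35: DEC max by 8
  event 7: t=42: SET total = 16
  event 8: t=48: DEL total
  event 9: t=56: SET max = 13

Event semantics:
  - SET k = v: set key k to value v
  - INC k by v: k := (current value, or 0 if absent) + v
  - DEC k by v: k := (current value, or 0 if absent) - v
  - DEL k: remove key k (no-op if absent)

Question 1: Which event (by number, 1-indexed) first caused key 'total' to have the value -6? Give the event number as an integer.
Answer: 4

Derivation:
Looking for first event where total becomes -6:
  event 4: total (absent) -> -6  <-- first match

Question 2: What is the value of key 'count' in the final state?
Track key 'count' through all 9 events:
  event 1 (t=6: SET max = 38): count unchanged
  event 2 (t=16: DEC max by 13): count unchanged
  event 3 (t=26: INC count by 8): count (absent) -> 8
  event 4 (t=28: SET total = -6): count unchanged
  event 5 (t=34: DEL total): count unchanged
  event 6 (t=35: DEC max by 8): count unchanged
  event 7 (t=42: SET total = 16): count unchanged
  event 8 (t=48: DEL total): count unchanged
  event 9 (t=56: SET max = 13): count unchanged
Final: count = 8

Answer: 8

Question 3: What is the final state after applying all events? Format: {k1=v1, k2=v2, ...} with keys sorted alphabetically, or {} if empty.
Answer: {count=8, max=13}

Derivation:
  after event 1 (t=6: SET max = 38): {max=38}
  after event 2 (t=16: DEC max by 13): {max=25}
  after event 3 (t=26: INC count by 8): {count=8, max=25}
  after event 4 (t=28: SET total = -6): {count=8, max=25, total=-6}
  after event 5 (t=34: DEL total): {count=8, max=25}
  after event 6 (t=35: DEC max by 8): {count=8, max=17}
  after event 7 (t=42: SET total = 16): {count=8, max=17, total=16}
  after event 8 (t=48: DEL total): {count=8, max=17}
  after event 9 (t=56: SET max = 13): {count=8, max=13}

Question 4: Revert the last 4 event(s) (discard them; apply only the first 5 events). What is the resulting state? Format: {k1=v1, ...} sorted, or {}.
Answer: {count=8, max=25}

Derivation:
Keep first 5 events (discard last 4):
  after event 1 (t=6: SET max = 38): {max=38}
  after event 2 (t=16: DEC max by 13): {max=25}
  after event 3 (t=26: INC count by 8): {count=8, max=25}
  after event 4 (t=28: SET total = -6): {count=8, max=25, total=-6}
  after event 5 (t=34: DEL total): {count=8, max=25}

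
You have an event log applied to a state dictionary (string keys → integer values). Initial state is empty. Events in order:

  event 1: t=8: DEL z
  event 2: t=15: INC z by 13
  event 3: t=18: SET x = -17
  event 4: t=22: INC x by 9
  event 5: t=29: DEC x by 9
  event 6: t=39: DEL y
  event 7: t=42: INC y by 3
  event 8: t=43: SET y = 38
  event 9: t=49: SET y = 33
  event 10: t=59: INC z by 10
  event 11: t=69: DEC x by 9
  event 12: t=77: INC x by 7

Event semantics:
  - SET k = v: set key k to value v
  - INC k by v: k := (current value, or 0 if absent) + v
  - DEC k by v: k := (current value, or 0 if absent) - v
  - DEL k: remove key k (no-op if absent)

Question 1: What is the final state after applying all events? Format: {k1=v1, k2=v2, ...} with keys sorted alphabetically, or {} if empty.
Answer: {x=-19, y=33, z=23}

Derivation:
  after event 1 (t=8: DEL z): {}
  after event 2 (t=15: INC z by 13): {z=13}
  after event 3 (t=18: SET x = -17): {x=-17, z=13}
  after event 4 (t=22: INC x by 9): {x=-8, z=13}
  after event 5 (t=29: DEC x by 9): {x=-17, z=13}
  after event 6 (t=39: DEL y): {x=-17, z=13}
  after event 7 (t=42: INC y by 3): {x=-17, y=3, z=13}
  after event 8 (t=43: SET y = 38): {x=-17, y=38, z=13}
  after event 9 (t=49: SET y = 33): {x=-17, y=33, z=13}
  after event 10 (t=59: INC z by 10): {x=-17, y=33, z=23}
  after event 11 (t=69: DEC x by 9): {x=-26, y=33, z=23}
  after event 12 (t=77: INC x by 7): {x=-19, y=33, z=23}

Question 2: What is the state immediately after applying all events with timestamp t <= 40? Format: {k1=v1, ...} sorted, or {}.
Apply events with t <= 40 (6 events):
  after event 1 (t=8: DEL z): {}
  after event 2 (t=15: INC z by 13): {z=13}
  after event 3 (t=18: SET x = -17): {x=-17, z=13}
  after event 4 (t=22: INC x by 9): {x=-8, z=13}
  after event 5 (t=29: DEC x by 9): {x=-17, z=13}
  after event 6 (t=39: DEL y): {x=-17, z=13}

Answer: {x=-17, z=13}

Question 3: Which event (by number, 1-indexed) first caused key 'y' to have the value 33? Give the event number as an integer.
Looking for first event where y becomes 33:
  event 7: y = 3
  event 8: y = 38
  event 9: y 38 -> 33  <-- first match

Answer: 9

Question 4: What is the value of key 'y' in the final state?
Track key 'y' through all 12 events:
  event 1 (t=8: DEL z): y unchanged
  event 2 (t=15: INC z by 13): y unchanged
  event 3 (t=18: SET x = -17): y unchanged
  event 4 (t=22: INC x by 9): y unchanged
  event 5 (t=29: DEC x by 9): y unchanged
  event 6 (t=39: DEL y): y (absent) -> (absent)
  event 7 (t=42: INC y by 3): y (absent) -> 3
  event 8 (t=43: SET y = 38): y 3 -> 38
  event 9 (t=49: SET y = 33): y 38 -> 33
  event 10 (t=59: INC z by 10): y unchanged
  event 11 (t=69: DEC x by 9): y unchanged
  event 12 (t=77: INC x by 7): y unchanged
Final: y = 33

Answer: 33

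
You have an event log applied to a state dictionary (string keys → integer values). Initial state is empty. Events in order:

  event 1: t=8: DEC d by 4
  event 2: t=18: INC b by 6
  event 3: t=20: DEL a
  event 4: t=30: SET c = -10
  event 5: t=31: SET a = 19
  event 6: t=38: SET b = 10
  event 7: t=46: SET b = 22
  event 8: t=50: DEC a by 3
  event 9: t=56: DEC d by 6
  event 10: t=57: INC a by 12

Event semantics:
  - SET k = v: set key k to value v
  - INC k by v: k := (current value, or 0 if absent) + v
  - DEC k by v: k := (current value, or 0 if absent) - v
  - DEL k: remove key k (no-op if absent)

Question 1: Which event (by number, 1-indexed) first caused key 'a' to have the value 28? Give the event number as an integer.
Looking for first event where a becomes 28:
  event 5: a = 19
  event 6: a = 19
  event 7: a = 19
  event 8: a = 16
  event 9: a = 16
  event 10: a 16 -> 28  <-- first match

Answer: 10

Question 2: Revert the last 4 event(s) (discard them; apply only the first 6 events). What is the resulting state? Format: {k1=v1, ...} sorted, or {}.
Keep first 6 events (discard last 4):
  after event 1 (t=8: DEC d by 4): {d=-4}
  after event 2 (t=18: INC b by 6): {b=6, d=-4}
  after event 3 (t=20: DEL a): {b=6, d=-4}
  after event 4 (t=30: SET c = -10): {b=6, c=-10, d=-4}
  after event 5 (t=31: SET a = 19): {a=19, b=6, c=-10, d=-4}
  after event 6 (t=38: SET b = 10): {a=19, b=10, c=-10, d=-4}

Answer: {a=19, b=10, c=-10, d=-4}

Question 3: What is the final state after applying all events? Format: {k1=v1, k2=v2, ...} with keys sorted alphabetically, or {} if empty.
  after event 1 (t=8: DEC d by 4): {d=-4}
  after event 2 (t=18: INC b by 6): {b=6, d=-4}
  after event 3 (t=20: DEL a): {b=6, d=-4}
  after event 4 (t=30: SET c = -10): {b=6, c=-10, d=-4}
  after event 5 (t=31: SET a = 19): {a=19, b=6, c=-10, d=-4}
  after event 6 (t=38: SET b = 10): {a=19, b=10, c=-10, d=-4}
  after event 7 (t=46: SET b = 22): {a=19, b=22, c=-10, d=-4}
  after event 8 (t=50: DEC a by 3): {a=16, b=22, c=-10, d=-4}
  after event 9 (t=56: DEC d by 6): {a=16, b=22, c=-10, d=-10}
  after event 10 (t=57: INC a by 12): {a=28, b=22, c=-10, d=-10}

Answer: {a=28, b=22, c=-10, d=-10}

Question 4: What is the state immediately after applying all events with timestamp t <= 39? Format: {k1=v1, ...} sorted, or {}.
Apply events with t <= 39 (6 events):
  after event 1 (t=8: DEC d by 4): {d=-4}
  after event 2 (t=18: INC b by 6): {b=6, d=-4}
  after event 3 (t=20: DEL a): {b=6, d=-4}
  after event 4 (t=30: SET c = -10): {b=6, c=-10, d=-4}
  after event 5 (t=31: SET a = 19): {a=19, b=6, c=-10, d=-4}
  after event 6 (t=38: SET b = 10): {a=19, b=10, c=-10, d=-4}

Answer: {a=19, b=10, c=-10, d=-4}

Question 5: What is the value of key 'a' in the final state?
Track key 'a' through all 10 events:
  event 1 (t=8: DEC d by 4): a unchanged
  event 2 (t=18: INC b by 6): a unchanged
  event 3 (t=20: DEL a): a (absent) -> (absent)
  event 4 (t=30: SET c = -10): a unchanged
  event 5 (t=31: SET a = 19): a (absent) -> 19
  event 6 (t=38: SET b = 10): a unchanged
  event 7 (t=46: SET b = 22): a unchanged
  event 8 (t=50: DEC a by 3): a 19 -> 16
  event 9 (t=56: DEC d by 6): a unchanged
  event 10 (t=57: INC a by 12): a 16 -> 28
Final: a = 28

Answer: 28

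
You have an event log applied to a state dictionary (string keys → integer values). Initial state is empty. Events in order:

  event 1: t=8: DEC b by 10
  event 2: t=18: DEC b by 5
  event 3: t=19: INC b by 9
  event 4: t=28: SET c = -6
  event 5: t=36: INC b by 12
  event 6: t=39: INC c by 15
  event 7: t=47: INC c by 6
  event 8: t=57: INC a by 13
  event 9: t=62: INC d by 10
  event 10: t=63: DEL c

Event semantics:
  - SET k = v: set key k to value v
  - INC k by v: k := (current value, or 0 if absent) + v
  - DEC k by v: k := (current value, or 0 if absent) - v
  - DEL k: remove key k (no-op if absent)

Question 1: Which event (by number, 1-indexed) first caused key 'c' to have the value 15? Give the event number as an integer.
Looking for first event where c becomes 15:
  event 4: c = -6
  event 5: c = -6
  event 6: c = 9
  event 7: c 9 -> 15  <-- first match

Answer: 7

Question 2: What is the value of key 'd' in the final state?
Track key 'd' through all 10 events:
  event 1 (t=8: DEC b by 10): d unchanged
  event 2 (t=18: DEC b by 5): d unchanged
  event 3 (t=19: INC b by 9): d unchanged
  event 4 (t=28: SET c = -6): d unchanged
  event 5 (t=36: INC b by 12): d unchanged
  event 6 (t=39: INC c by 15): d unchanged
  event 7 (t=47: INC c by 6): d unchanged
  event 8 (t=57: INC a by 13): d unchanged
  event 9 (t=62: INC d by 10): d (absent) -> 10
  event 10 (t=63: DEL c): d unchanged
Final: d = 10

Answer: 10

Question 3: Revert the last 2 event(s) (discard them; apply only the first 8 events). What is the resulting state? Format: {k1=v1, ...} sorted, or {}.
Answer: {a=13, b=6, c=15}

Derivation:
Keep first 8 events (discard last 2):
  after event 1 (t=8: DEC b by 10): {b=-10}
  after event 2 (t=18: DEC b by 5): {b=-15}
  after event 3 (t=19: INC b by 9): {b=-6}
  after event 4 (t=28: SET c = -6): {b=-6, c=-6}
  after event 5 (t=36: INC b by 12): {b=6, c=-6}
  after event 6 (t=39: INC c by 15): {b=6, c=9}
  after event 7 (t=47: INC c by 6): {b=6, c=15}
  after event 8 (t=57: INC a by 13): {a=13, b=6, c=15}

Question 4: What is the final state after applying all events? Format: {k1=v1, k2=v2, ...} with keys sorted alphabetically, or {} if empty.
  after event 1 (t=8: DEC b by 10): {b=-10}
  after event 2 (t=18: DEC b by 5): {b=-15}
  after event 3 (t=19: INC b by 9): {b=-6}
  after event 4 (t=28: SET c = -6): {b=-6, c=-6}
  after event 5 (t=36: INC b by 12): {b=6, c=-6}
  after event 6 (t=39: INC c by 15): {b=6, c=9}
  after event 7 (t=47: INC c by 6): {b=6, c=15}
  after event 8 (t=57: INC a by 13): {a=13, b=6, c=15}
  after event 9 (t=62: INC d by 10): {a=13, b=6, c=15, d=10}
  after event 10 (t=63: DEL c): {a=13, b=6, d=10}

Answer: {a=13, b=6, d=10}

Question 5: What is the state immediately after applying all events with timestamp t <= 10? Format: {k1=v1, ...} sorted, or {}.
Answer: {b=-10}

Derivation:
Apply events with t <= 10 (1 events):
  after event 1 (t=8: DEC b by 10): {b=-10}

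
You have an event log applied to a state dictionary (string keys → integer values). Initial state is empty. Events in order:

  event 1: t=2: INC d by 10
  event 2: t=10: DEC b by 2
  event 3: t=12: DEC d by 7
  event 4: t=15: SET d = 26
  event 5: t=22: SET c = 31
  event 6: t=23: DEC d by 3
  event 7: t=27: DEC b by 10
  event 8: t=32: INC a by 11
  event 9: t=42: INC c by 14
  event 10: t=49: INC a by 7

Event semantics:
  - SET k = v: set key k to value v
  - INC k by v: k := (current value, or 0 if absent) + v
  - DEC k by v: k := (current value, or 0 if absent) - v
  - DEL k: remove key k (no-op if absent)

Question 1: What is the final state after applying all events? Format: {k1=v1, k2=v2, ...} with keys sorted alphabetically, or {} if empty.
Answer: {a=18, b=-12, c=45, d=23}

Derivation:
  after event 1 (t=2: INC d by 10): {d=10}
  after event 2 (t=10: DEC b by 2): {b=-2, d=10}
  after event 3 (t=12: DEC d by 7): {b=-2, d=3}
  after event 4 (t=15: SET d = 26): {b=-2, d=26}
  after event 5 (t=22: SET c = 31): {b=-2, c=31, d=26}
  after event 6 (t=23: DEC d by 3): {b=-2, c=31, d=23}
  after event 7 (t=27: DEC b by 10): {b=-12, c=31, d=23}
  after event 8 (t=32: INC a by 11): {a=11, b=-12, c=31, d=23}
  after event 9 (t=42: INC c by 14): {a=11, b=-12, c=45, d=23}
  after event 10 (t=49: INC a by 7): {a=18, b=-12, c=45, d=23}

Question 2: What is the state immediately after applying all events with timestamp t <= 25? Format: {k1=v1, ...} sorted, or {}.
Answer: {b=-2, c=31, d=23}

Derivation:
Apply events with t <= 25 (6 events):
  after event 1 (t=2: INC d by 10): {d=10}
  after event 2 (t=10: DEC b by 2): {b=-2, d=10}
  after event 3 (t=12: DEC d by 7): {b=-2, d=3}
  after event 4 (t=15: SET d = 26): {b=-2, d=26}
  after event 5 (t=22: SET c = 31): {b=-2, c=31, d=26}
  after event 6 (t=23: DEC d by 3): {b=-2, c=31, d=23}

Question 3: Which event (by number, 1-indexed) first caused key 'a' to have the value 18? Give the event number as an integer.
Looking for first event where a becomes 18:
  event 8: a = 11
  event 9: a = 11
  event 10: a 11 -> 18  <-- first match

Answer: 10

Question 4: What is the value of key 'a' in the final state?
Answer: 18

Derivation:
Track key 'a' through all 10 events:
  event 1 (t=2: INC d by 10): a unchanged
  event 2 (t=10: DEC b by 2): a unchanged
  event 3 (t=12: DEC d by 7): a unchanged
  event 4 (t=15: SET d = 26): a unchanged
  event 5 (t=22: SET c = 31): a unchanged
  event 6 (t=23: DEC d by 3): a unchanged
  event 7 (t=27: DEC b by 10): a unchanged
  event 8 (t=32: INC a by 11): a (absent) -> 11
  event 9 (t=42: INC c by 14): a unchanged
  event 10 (t=49: INC a by 7): a 11 -> 18
Final: a = 18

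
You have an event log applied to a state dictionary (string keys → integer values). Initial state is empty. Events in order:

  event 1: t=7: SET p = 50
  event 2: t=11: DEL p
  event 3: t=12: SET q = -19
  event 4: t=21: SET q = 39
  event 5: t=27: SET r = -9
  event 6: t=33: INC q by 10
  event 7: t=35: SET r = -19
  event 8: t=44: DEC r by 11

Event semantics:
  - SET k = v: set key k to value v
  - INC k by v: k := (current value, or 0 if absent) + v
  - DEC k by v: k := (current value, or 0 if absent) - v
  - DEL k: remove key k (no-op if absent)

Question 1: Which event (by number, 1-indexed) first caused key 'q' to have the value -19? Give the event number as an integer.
Looking for first event where q becomes -19:
  event 3: q (absent) -> -19  <-- first match

Answer: 3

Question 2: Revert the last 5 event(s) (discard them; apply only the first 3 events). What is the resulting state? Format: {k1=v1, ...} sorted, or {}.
Answer: {q=-19}

Derivation:
Keep first 3 events (discard last 5):
  after event 1 (t=7: SET p = 50): {p=50}
  after event 2 (t=11: DEL p): {}
  after event 3 (t=12: SET q = -19): {q=-19}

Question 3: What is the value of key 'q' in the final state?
Answer: 49

Derivation:
Track key 'q' through all 8 events:
  event 1 (t=7: SET p = 50): q unchanged
  event 2 (t=11: DEL p): q unchanged
  event 3 (t=12: SET q = -19): q (absent) -> -19
  event 4 (t=21: SET q = 39): q -19 -> 39
  event 5 (t=27: SET r = -9): q unchanged
  event 6 (t=33: INC q by 10): q 39 -> 49
  event 7 (t=35: SET r = -19): q unchanged
  event 8 (t=44: DEC r by 11): q unchanged
Final: q = 49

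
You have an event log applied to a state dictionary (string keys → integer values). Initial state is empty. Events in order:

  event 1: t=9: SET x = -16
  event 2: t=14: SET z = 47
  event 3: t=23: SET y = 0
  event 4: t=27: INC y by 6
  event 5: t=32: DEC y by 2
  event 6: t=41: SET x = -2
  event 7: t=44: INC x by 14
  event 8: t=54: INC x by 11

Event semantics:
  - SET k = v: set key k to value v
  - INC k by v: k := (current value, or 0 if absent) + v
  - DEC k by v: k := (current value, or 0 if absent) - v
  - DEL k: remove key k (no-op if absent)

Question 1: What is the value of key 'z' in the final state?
Track key 'z' through all 8 events:
  event 1 (t=9: SET x = -16): z unchanged
  event 2 (t=14: SET z = 47): z (absent) -> 47
  event 3 (t=23: SET y = 0): z unchanged
  event 4 (t=27: INC y by 6): z unchanged
  event 5 (t=32: DEC y by 2): z unchanged
  event 6 (t=41: SET x = -2): z unchanged
  event 7 (t=44: INC x by 14): z unchanged
  event 8 (t=54: INC x by 11): z unchanged
Final: z = 47

Answer: 47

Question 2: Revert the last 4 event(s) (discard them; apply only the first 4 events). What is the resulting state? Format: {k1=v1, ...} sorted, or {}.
Answer: {x=-16, y=6, z=47}

Derivation:
Keep first 4 events (discard last 4):
  after event 1 (t=9: SET x = -16): {x=-16}
  after event 2 (t=14: SET z = 47): {x=-16, z=47}
  after event 3 (t=23: SET y = 0): {x=-16, y=0, z=47}
  after event 4 (t=27: INC y by 6): {x=-16, y=6, z=47}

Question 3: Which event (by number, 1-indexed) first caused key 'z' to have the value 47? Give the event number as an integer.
Looking for first event where z becomes 47:
  event 2: z (absent) -> 47  <-- first match

Answer: 2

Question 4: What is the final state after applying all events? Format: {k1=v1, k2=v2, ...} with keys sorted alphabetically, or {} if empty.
  after event 1 (t=9: SET x = -16): {x=-16}
  after event 2 (t=14: SET z = 47): {x=-16, z=47}
  after event 3 (t=23: SET y = 0): {x=-16, y=0, z=47}
  after event 4 (t=27: INC y by 6): {x=-16, y=6, z=47}
  after event 5 (t=32: DEC y by 2): {x=-16, y=4, z=47}
  after event 6 (t=41: SET x = -2): {x=-2, y=4, z=47}
  after event 7 (t=44: INC x by 14): {x=12, y=4, z=47}
  after event 8 (t=54: INC x by 11): {x=23, y=4, z=47}

Answer: {x=23, y=4, z=47}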